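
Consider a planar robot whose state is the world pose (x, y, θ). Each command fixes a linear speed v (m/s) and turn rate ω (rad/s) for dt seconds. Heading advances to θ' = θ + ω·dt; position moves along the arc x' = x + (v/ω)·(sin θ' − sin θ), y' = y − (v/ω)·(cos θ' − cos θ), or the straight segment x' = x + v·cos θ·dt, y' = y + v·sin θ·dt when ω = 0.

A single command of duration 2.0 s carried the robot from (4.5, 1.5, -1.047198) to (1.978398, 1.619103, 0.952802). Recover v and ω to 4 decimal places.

v = -1.5000, ω = 1.0000

Δθ = 0.952802 − -1.047198 = 2.000000
ω = Δθ/dt = 2.000000/2.0 = 1.0000
R = Δx/(sin θ' − sin θ) = -1.5000
v = R·ω = -1.5000·1.0000 = -1.5000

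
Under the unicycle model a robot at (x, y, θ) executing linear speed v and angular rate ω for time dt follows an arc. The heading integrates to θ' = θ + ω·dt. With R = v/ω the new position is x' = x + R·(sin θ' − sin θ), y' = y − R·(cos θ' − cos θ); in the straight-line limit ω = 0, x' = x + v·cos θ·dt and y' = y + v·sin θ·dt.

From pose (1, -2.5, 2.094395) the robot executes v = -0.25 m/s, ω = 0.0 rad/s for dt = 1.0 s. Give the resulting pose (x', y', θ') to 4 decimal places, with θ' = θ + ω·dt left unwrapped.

(1.1250, -2.7165, 2.0944)

θ' = 2.0944 + 0.0·1.0 = 2.0944
ω = 0 → straight: x' = 1 + -0.25·cos(2.0944)·1.0 = 1.1250
y' = -2.5 + -0.25·sin(2.0944)·1.0 = -2.7165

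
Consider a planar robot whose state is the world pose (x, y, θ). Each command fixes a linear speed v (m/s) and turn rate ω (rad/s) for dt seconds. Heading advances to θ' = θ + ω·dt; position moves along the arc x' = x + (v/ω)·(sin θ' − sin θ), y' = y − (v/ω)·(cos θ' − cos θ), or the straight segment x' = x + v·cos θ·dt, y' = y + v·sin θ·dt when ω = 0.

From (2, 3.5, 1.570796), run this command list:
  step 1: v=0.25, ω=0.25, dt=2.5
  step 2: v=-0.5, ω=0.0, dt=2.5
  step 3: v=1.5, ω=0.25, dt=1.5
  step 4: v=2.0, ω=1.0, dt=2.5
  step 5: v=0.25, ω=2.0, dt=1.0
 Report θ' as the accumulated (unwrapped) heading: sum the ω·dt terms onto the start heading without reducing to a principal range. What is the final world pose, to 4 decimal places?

(-1.8295, 2.1808, 7.0708)

step 1: θ'=2.1958 (R=1.0000) → pose (1.8110, 4.0851, 2.1958)
step 2: θ'=2.1958 (straight) → pose (2.5423, 3.0714, 2.1958)
step 3: θ'=2.5708 (R=6.0000) → pose (0.9184, 4.6096, 2.5708)
step 4: θ'=5.0708 (R=2.0000) → pose (-2.0351, 2.2251, 5.0708)
step 5: θ'=7.0708 (R=0.1250) → pose (-1.8295, 2.1808, 7.0708)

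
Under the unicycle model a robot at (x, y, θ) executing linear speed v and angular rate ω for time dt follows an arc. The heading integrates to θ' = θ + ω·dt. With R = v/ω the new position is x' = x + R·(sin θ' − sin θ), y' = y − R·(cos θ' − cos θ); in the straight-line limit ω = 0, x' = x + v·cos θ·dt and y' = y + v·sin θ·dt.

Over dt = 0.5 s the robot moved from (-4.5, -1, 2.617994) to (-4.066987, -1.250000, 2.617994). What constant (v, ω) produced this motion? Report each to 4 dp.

v = -1.0000, ω = 0.0000

Δθ = 2.617994 − 2.617994 = 0.000000
ω = Δθ/dt = 0.000000/0.5 = 0.0000
ω = 0 → v = (Δx·cos θ + Δy·sin θ)/dt = -1.0000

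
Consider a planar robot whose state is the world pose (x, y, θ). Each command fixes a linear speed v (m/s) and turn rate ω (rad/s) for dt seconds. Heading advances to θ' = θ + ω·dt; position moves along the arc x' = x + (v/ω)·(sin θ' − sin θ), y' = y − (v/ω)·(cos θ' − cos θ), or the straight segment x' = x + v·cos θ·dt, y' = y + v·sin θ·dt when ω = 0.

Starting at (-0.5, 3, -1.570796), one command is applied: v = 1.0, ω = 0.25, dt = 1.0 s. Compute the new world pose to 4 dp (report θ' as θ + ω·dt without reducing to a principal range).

(-0.3756, 2.0104, -1.3208)

θ' = -1.5708 + 0.25·1.0 = -1.3208
R = v/ω = 1.0/0.25 = 4.0000
x' = -0.5 + 4.0000·(sin -1.3208 − sin -1.5708) = -0.3756
y' = 3 − 4.0000·(cos -1.3208 − cos -1.5708) = 2.0104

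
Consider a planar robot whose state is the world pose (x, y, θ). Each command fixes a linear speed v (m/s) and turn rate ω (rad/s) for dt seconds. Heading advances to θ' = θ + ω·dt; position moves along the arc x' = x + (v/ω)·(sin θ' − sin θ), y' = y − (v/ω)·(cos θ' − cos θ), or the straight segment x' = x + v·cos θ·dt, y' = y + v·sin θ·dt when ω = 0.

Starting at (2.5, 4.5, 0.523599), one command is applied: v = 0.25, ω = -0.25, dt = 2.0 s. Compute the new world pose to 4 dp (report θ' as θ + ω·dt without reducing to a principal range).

θ' = 0.5236 + -0.25·2.0 = 0.0236
R = v/ω = 0.25/-0.25 = -1.0000
x' = 2.5 + -1.0000·(sin 0.0236 − sin 0.5236) = 2.9764
y' = 4.5 − -1.0000·(cos 0.0236 − cos 0.5236) = 4.6337

(2.9764, 4.6337, 0.0236)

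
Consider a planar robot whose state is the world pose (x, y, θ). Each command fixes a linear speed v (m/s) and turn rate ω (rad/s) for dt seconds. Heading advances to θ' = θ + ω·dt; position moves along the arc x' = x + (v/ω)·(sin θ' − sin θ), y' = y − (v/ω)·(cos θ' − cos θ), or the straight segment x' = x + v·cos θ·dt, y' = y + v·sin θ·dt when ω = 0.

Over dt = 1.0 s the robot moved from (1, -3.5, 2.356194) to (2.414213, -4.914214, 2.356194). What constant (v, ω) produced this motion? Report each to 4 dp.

v = -2.0000, ω = 0.0000

Δθ = 2.356194 − 2.356194 = 0.000000
ω = Δθ/dt = 0.000000/1.0 = 0.0000
ω = 0 → v = (Δx·cos θ + Δy·sin θ)/dt = -2.0000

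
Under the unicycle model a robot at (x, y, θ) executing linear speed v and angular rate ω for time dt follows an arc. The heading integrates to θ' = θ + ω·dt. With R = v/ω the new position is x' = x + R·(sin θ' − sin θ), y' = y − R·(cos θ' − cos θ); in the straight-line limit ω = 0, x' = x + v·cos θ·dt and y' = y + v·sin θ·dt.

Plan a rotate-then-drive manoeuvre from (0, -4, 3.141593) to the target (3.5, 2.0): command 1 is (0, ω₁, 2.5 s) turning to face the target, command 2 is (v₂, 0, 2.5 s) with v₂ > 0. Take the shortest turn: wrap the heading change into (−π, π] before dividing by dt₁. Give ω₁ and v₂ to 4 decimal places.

ω₁ = -0.8395, v₂ = 2.7785

heading to target = atan2(2−-4, 3.5−0) = 1.0427
Δθ = wrap(1.0427 − 3.1416) = -2.0989; ω₁ = Δθ/dt₁ = -0.8395
distance = √((3.5−0)² + (2−-4)²) = 6.9462; v₂ = distance/dt₂ = 2.7785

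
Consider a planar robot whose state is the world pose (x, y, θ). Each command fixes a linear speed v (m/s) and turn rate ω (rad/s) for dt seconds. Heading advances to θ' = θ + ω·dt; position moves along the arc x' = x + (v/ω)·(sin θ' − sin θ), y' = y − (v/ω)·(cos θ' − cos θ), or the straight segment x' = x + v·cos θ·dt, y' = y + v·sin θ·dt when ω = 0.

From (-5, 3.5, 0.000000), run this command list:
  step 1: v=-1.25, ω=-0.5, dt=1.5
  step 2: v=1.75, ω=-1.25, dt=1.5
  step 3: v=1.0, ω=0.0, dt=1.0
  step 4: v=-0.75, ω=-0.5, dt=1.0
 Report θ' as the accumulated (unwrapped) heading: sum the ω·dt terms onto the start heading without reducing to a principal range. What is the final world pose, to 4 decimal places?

(-7.1204, 1.6307, -3.1250)

step 1: θ'=-0.7500 (R=2.5000) → pose (-6.7041, 4.1708, -0.7500)
step 2: θ'=-2.6250 (R=-1.4000) → pose (-6.9669, 1.9291, -2.6250)
step 3: θ'=-2.6250 (straight) → pose (-7.8364, 1.4352, -2.6250)
step 4: θ'=-3.1250 (R=1.5000) → pose (-7.1204, 1.6307, -3.1250)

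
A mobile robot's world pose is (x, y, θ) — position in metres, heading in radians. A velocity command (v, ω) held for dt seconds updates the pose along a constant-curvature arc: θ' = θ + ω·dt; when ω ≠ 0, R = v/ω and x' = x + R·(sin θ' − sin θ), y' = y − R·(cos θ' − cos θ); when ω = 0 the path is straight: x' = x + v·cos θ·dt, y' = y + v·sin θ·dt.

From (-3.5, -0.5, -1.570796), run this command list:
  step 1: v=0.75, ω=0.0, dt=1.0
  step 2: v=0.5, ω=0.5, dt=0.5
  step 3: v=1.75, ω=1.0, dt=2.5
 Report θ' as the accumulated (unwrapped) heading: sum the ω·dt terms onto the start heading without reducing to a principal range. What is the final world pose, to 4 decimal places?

step 1: θ'=-1.5708 (straight) → pose (-3.5000, -1.2500, -1.5708)
step 2: θ'=-1.3208 (R=1.0000) → pose (-3.4689, -1.4974, -1.3208)
step 3: θ'=1.1792 (R=1.7500) → pose (-0.1558, -1.7324, 1.1792)

(-0.1558, -1.7324, 1.1792)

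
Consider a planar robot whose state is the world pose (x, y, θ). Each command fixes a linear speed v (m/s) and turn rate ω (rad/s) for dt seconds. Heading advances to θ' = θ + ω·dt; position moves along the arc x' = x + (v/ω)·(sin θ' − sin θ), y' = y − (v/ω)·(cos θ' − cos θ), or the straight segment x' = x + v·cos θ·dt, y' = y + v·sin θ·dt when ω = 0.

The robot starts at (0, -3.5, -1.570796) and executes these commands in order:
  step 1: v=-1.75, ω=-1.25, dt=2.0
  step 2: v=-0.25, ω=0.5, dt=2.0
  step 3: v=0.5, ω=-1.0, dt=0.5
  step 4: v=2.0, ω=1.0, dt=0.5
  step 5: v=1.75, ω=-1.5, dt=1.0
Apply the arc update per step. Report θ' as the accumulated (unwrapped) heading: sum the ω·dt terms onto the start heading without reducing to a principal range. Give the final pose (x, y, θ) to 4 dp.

step 1: θ'=-4.0708 (R=1.4000) → pose (2.5216, -2.6621, -4.0708)
step 2: θ'=-3.0708 (R=-0.5000) → pose (2.9575, -2.8616, -3.0708)
step 3: θ'=-3.5708 (R=-0.5000) → pose (2.7141, -2.8176, -3.5708)
step 4: θ'=-3.0708 (R=2.0000) → pose (1.7403, -2.6412, -3.0708)
step 5: θ'=-4.5708 (R=-1.1667) → pose (0.5028, -1.6421, -4.5708)

(0.5028, -1.6421, -4.5708)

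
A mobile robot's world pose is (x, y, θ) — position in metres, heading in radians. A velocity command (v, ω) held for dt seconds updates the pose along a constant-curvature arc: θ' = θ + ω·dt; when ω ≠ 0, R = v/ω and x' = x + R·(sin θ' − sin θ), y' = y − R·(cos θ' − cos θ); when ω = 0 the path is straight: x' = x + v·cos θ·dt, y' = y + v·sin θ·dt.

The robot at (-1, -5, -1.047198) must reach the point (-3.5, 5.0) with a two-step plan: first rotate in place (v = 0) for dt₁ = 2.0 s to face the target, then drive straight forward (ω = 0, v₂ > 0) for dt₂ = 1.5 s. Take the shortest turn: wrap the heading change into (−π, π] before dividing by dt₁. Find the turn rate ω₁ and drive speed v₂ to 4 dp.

heading to target = atan2(5−-5, -3.5−-1) = 1.8158
Δθ = wrap(1.8158 − -1.0472) = 2.8630; ω₁ = Δθ/dt₁ = 1.4315
distance = √((-3.5−-1)² + (5−-5)²) = 10.3078; v₂ = distance/dt₂ = 6.8718

ω₁ = 1.4315, v₂ = 6.8718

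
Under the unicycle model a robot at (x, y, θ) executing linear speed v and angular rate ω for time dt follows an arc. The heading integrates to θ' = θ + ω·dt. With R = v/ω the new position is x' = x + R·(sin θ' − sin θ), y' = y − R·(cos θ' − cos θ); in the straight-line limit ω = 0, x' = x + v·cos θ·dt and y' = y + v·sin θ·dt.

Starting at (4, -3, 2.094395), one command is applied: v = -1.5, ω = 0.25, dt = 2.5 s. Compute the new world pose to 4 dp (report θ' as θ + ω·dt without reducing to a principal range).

(6.7376, -5.4731, 2.7194)

θ' = 2.0944 + 0.25·2.5 = 2.7194
R = v/ω = -1.5/0.25 = -6.0000
x' = 4 + -6.0000·(sin 2.7194 − sin 2.0944) = 6.7376
y' = -3 − -6.0000·(cos 2.7194 − cos 2.0944) = -5.4731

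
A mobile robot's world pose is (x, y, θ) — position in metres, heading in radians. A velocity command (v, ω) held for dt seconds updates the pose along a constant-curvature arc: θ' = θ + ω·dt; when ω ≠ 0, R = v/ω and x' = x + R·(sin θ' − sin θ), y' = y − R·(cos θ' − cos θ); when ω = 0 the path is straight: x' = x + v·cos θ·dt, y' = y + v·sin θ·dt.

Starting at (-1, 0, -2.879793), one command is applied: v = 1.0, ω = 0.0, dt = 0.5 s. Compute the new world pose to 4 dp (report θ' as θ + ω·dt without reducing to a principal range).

θ' = -2.8798 + 0.0·0.5 = -2.8798
ω = 0 → straight: x' = -1 + 1.0·cos(-2.8798)·0.5 = -1.4830
y' = 0 + 1.0·sin(-2.8798)·0.5 = -0.1294

(-1.4830, -0.1294, -2.8798)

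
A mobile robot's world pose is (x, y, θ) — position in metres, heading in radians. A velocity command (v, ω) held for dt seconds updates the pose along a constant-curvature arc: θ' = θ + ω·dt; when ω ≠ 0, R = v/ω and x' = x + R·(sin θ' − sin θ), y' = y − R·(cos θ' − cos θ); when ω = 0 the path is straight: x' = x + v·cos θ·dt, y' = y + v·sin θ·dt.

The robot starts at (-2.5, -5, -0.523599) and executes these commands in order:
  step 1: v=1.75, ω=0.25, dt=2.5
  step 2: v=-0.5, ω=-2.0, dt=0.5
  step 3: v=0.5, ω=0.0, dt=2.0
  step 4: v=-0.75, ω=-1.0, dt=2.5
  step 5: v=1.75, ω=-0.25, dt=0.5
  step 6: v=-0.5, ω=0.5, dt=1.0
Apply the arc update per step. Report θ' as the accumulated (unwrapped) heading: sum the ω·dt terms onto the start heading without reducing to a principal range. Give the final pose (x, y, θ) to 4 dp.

step 1: θ'=0.1014 (R=7.0000) → pose (1.7086, -5.9019, 0.1014)
step 2: θ'=-0.8986 (R=0.2500) → pose (1.4877, -5.8088, -0.8986)
step 3: θ'=-0.8986 (straight) → pose (2.1104, -6.5913, -0.8986)
step 4: θ'=-3.3986 (R=0.7500) → pose (2.8879, -5.3989, -3.3986)
step 5: θ'=-3.5236 (R=-7.0000) → pose (2.0577, -5.1242, -3.5236)
step 6: θ'=-3.0236 (R=-1.0000) → pose (2.5482, -5.1894, -3.0236)

(2.5482, -5.1894, -3.0236)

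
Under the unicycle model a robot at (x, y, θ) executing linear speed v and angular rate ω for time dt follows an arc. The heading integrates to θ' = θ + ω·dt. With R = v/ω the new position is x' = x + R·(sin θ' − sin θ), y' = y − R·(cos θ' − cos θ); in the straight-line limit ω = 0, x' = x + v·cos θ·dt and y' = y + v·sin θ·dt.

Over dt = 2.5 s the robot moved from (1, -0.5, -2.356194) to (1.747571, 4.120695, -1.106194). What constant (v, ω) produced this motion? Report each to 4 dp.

v = -2.0000, ω = 0.5000

Δθ = -1.106194 − -2.356194 = 1.250000
ω = Δθ/dt = 1.250000/2.5 = 0.5000
R = −Δy/(cos θ' − cos θ) = -4.0000
v = R·ω = -4.0000·0.5000 = -2.0000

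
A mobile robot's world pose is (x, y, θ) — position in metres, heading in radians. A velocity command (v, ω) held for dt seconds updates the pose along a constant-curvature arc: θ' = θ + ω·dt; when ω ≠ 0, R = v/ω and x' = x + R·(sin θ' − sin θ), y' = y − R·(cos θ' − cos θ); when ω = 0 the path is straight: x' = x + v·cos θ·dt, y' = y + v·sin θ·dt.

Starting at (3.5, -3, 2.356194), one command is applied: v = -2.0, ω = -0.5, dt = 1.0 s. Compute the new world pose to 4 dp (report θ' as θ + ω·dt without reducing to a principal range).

(4.5098, -4.7023, 1.8562)

θ' = 2.3562 + -0.5·1.0 = 1.8562
R = v/ω = -2.0/-0.5 = 4.0000
x' = 3.5 + 4.0000·(sin 1.8562 − sin 2.3562) = 4.5098
y' = -3 − 4.0000·(cos 1.8562 − cos 2.3562) = -4.7023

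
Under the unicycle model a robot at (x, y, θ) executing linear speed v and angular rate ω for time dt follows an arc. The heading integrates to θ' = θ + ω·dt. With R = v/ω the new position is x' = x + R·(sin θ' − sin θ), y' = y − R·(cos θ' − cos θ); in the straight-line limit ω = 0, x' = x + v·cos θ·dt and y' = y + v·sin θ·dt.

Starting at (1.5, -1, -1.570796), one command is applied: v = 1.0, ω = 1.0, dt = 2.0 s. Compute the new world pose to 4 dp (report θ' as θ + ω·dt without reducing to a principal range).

θ' = -1.5708 + 1.0·2.0 = 0.4292
R = v/ω = 1.0/1.0 = 1.0000
x' = 1.5 + 1.0000·(sin 0.4292 − sin -1.5708) = 2.9161
y' = -1 − 1.0000·(cos 0.4292 − cos -1.5708) = -1.9093

(2.9161, -1.9093, 0.4292)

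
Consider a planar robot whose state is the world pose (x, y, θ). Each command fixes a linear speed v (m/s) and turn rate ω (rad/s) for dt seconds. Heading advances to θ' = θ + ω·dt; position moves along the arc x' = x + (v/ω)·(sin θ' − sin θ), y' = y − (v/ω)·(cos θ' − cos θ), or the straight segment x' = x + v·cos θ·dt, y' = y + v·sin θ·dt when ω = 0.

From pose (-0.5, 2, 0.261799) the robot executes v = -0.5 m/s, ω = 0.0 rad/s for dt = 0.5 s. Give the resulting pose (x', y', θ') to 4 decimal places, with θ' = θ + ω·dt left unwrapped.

θ' = 0.2618 + 0.0·0.5 = 0.2618
ω = 0 → straight: x' = -0.5 + -0.5·cos(0.2618)·0.5 = -0.7415
y' = 2 + -0.5·sin(0.2618)·0.5 = 1.9353

(-0.7415, 1.9353, 0.2618)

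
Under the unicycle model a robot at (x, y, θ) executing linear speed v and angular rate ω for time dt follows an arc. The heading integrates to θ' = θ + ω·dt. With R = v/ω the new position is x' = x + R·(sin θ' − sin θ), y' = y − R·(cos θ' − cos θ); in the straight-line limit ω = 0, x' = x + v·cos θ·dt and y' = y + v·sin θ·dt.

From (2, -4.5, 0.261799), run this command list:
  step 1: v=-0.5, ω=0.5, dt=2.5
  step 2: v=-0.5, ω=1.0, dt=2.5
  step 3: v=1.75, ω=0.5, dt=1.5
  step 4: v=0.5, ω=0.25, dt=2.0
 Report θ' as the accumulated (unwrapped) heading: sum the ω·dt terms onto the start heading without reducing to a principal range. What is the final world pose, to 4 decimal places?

step 1: θ'=1.5118 (R=-1.0000) → pose (1.2606, -5.4070, 1.5118)
step 2: θ'=4.0118 (R=-0.5000) → pose (2.1419, -5.7588, 4.0118)
step 3: θ'=4.7618 (R=3.5000) → pose (1.3218, -8.1880, 4.7618)
step 4: θ'=5.2618 (R=2.0000) → pose (1.6137, -9.1336, 5.2618)

(1.6137, -9.1336, 5.2618)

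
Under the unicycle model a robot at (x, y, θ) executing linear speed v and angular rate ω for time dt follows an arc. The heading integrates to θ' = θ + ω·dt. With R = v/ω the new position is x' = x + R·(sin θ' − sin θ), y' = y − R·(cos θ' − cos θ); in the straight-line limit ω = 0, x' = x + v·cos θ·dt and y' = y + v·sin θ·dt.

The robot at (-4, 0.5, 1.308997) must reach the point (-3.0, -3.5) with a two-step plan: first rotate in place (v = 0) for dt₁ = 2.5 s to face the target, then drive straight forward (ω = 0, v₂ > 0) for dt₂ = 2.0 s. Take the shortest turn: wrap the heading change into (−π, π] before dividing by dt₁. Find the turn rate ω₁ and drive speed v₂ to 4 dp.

ω₁ = -1.0539, v₂ = 2.0616

heading to target = atan2(-3.5−0.5, -3−-4) = -1.3258
Δθ = wrap(-1.3258 − 1.3090) = -2.6348; ω₁ = Δθ/dt₁ = -1.0539
distance = √((-3−-4)² + (-3.5−0.5)²) = 4.1231; v₂ = distance/dt₂ = 2.0616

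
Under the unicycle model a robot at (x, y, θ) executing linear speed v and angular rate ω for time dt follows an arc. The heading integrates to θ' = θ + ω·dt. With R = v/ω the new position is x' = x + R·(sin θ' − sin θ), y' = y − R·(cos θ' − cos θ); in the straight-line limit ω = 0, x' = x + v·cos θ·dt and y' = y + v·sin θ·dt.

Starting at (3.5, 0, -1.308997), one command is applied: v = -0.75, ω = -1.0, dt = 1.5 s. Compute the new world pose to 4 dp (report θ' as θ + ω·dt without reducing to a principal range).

θ' = -1.3090 + -1.0·1.5 = -2.8090
R = v/ω = -0.75/-1.0 = 0.7500
x' = 3.5 + 0.7500·(sin -2.8090 − sin -1.3090) = 3.9796
y' = 0 − 0.7500·(cos -2.8090 − cos -1.3090) = 0.9030

(3.9796, 0.9030, -2.8090)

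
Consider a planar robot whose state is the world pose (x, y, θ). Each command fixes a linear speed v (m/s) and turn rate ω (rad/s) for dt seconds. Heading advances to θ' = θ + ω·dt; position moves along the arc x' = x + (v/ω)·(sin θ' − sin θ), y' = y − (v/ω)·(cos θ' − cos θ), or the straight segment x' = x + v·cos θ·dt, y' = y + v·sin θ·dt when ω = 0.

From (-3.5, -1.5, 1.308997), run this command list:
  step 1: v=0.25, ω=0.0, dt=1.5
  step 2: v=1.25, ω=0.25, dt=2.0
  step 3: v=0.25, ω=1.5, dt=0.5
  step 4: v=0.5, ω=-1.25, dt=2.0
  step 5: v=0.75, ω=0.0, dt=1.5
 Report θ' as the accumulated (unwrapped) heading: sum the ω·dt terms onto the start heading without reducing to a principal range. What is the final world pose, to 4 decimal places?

(-2.1245, 2.2356, 0.0590)

step 1: θ'=1.3090 (straight) → pose (-3.4029, -1.1378, 1.3090)
step 2: θ'=1.8090 (R=5.0000) → pose (-3.3738, 1.3361, 1.8090)
step 3: θ'=2.5590 (R=0.1667) → pose (-3.4440, 1.4359, 2.5590)
step 4: θ'=0.0590 (R=-0.4000) → pose (-3.2475, 2.1693, 0.0590)
step 5: θ'=0.0590 (straight) → pose (-2.1245, 2.2356, 0.0590)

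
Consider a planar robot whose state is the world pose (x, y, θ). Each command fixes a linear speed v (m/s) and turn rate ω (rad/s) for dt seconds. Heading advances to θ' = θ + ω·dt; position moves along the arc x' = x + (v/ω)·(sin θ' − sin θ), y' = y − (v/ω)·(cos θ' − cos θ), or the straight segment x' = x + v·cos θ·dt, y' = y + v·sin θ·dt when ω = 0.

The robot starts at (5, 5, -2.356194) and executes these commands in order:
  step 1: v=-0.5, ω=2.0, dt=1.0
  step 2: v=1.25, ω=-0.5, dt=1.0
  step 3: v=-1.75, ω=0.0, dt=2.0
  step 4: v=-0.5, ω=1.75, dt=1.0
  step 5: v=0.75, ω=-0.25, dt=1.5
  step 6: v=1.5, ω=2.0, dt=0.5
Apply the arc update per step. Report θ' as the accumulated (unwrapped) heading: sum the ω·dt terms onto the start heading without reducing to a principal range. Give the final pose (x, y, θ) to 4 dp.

(4.4228, 8.6800, 1.5188)

step 1: θ'=-0.3562 (R=-0.2500) → pose (4.9104, 5.4111, -0.3562)
step 2: θ'=-0.8562 (R=-2.5000) → pose (5.9270, 4.7063, -0.8562)
step 3: θ'=-0.8562 (straight) → pose (3.6334, 7.3500, -0.8562)
step 4: θ'=0.8938 (R=-0.2857) → pose (3.1949, 7.3418, 0.8938)
step 5: θ'=0.5188 (R=-3.0000) → pose (4.0457, 8.0677, 0.5188)
step 6: θ'=1.5188 (R=0.7500) → pose (4.4228, 8.6800, 1.5188)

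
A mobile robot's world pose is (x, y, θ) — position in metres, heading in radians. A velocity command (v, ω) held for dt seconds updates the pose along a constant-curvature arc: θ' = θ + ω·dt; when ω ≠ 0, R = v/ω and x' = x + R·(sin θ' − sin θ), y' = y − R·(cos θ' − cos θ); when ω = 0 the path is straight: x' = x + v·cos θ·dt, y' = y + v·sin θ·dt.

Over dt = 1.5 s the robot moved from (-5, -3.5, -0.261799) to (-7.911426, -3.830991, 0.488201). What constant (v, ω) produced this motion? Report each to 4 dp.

Δθ = 0.488201 − -0.261799 = 0.750000
ω = Δθ/dt = 0.750000/1.5 = 0.5000
R = Δx/(sin θ' − sin θ) = -4.0000
v = R·ω = -4.0000·0.5000 = -2.0000

v = -2.0000, ω = 0.5000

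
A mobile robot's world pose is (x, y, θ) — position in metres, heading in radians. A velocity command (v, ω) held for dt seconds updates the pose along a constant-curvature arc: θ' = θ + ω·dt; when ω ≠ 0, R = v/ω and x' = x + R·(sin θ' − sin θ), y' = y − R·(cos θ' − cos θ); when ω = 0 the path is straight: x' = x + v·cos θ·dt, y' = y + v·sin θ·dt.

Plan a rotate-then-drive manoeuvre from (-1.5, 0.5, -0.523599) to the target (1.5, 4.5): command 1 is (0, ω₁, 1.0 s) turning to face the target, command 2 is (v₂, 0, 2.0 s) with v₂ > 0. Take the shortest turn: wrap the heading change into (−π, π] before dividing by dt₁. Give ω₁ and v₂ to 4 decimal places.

heading to target = atan2(4.5−0.5, 1.5−-1.5) = 0.9273
Δθ = wrap(0.9273 − -0.5236) = 1.4509; ω₁ = Δθ/dt₁ = 1.4509
distance = √((1.5−-1.5)² + (4.5−0.5)²) = 5.0000; v₂ = distance/dt₂ = 2.5000

ω₁ = 1.4509, v₂ = 2.5000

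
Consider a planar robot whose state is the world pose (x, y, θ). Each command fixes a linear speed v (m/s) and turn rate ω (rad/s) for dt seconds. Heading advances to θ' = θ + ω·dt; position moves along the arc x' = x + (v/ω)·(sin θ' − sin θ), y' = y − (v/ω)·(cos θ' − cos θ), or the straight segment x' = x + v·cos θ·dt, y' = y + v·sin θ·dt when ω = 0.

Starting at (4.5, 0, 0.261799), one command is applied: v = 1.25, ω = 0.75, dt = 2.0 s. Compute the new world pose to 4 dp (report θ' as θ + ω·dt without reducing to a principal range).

(5.7050, 1.9263, 1.7618)

θ' = 0.2618 + 0.75·2.0 = 1.7618
R = v/ω = 1.25/0.75 = 1.6667
x' = 4.5 + 1.6667·(sin 1.7618 − sin 0.2618) = 5.7050
y' = 0 − 1.6667·(cos 1.7618 − cos 0.2618) = 1.9263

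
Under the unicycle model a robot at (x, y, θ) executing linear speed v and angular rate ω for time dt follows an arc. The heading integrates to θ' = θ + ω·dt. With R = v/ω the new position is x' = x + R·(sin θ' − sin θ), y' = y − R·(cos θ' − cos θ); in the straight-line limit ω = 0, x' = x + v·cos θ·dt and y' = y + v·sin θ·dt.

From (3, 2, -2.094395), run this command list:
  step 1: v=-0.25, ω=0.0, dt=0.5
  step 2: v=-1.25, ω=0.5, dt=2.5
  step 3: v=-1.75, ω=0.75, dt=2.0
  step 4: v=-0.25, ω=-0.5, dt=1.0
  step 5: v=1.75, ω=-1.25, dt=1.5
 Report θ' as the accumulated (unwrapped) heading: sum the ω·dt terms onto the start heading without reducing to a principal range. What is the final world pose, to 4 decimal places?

step 1: θ'=-2.0944 (straight) → pose (3.0625, 2.1083, -2.0944)
step 2: θ'=-0.8444 (R=-2.5000) → pose (2.7664, 5.0187, -0.8444)
step 3: θ'=0.6556 (R=-2.3333) → pose (-0.4005, 5.3185, 0.6556)
step 4: θ'=0.1556 (R=0.5000) → pose (-0.6278, 5.2209, 0.1556)
step 5: θ'=-1.7194 (R=-1.4000) → pose (0.9738, 3.6306, -1.7194)

(0.9738, 3.6306, -1.7194)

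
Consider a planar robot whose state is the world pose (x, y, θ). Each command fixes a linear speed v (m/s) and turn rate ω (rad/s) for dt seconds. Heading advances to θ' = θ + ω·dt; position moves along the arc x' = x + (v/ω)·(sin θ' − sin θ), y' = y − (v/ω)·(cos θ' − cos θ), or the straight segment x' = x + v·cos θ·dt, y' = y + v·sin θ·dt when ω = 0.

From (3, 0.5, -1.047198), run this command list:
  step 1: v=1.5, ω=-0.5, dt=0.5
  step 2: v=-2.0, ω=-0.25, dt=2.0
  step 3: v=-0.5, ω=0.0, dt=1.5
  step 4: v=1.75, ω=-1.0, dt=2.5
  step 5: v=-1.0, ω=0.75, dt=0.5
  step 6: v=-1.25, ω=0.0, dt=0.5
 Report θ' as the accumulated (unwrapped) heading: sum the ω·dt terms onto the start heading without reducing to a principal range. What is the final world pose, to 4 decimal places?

step 1: θ'=-1.2972 (R=-3.0000) → pose (3.2903, -0.1894, -1.2972)
step 2: θ'=-1.7972 (R=8.0000) → pose (3.1969, 3.7680, -1.7972)
step 3: θ'=-1.7972 (straight) → pose (3.3653, 4.4988, -1.7972)
step 4: θ'=-4.2972 (R=-1.7500) → pose (0.0586, 4.1858, -4.2972)
step 5: θ'=-3.9222 (R=-1.3333) → pose (0.3404, 3.7763, -3.9222)
step 6: θ'=-3.9222 (straight) → pose (0.7845, 3.3364, -3.9222)

(0.7845, 3.3364, -3.9222)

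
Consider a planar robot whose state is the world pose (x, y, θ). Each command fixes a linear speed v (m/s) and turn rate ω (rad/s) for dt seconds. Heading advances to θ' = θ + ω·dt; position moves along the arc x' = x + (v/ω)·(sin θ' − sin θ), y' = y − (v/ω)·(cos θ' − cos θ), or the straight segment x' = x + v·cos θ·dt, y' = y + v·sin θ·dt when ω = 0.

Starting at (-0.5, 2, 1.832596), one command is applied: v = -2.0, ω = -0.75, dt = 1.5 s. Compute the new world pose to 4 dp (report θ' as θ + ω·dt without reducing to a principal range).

(-1.3424, -0.7167, 0.7076)

θ' = 1.8326 + -0.75·1.5 = 0.7076
R = v/ω = -2.0/-0.75 = 2.6667
x' = -0.5 + 2.6667·(sin 0.7076 − sin 1.8326) = -1.3424
y' = 2 − 2.6667·(cos 0.7076 − cos 1.8326) = -0.7167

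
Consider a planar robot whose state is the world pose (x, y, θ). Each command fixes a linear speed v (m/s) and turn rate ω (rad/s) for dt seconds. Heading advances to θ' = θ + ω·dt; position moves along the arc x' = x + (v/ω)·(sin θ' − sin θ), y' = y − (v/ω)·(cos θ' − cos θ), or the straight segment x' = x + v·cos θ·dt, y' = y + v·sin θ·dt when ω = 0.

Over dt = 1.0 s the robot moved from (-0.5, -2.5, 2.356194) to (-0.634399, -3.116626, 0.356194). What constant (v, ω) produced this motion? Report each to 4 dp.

Δθ = 0.356194 − 2.356194 = -2.000000
ω = Δθ/dt = -2.000000/1.0 = -2.0000
R = −Δy/(cos θ' − cos θ) = 0.3750
v = R·ω = 0.3750·-2.0000 = -0.7500

v = -0.7500, ω = -2.0000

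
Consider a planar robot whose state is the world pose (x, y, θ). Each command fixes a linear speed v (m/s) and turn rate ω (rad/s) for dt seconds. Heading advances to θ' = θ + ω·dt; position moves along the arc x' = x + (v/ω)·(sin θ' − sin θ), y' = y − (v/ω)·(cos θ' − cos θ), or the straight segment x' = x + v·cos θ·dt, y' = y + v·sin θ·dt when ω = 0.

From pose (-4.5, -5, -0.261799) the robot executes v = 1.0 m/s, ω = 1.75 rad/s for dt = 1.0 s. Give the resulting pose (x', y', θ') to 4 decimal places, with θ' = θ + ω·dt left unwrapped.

θ' = -0.2618 + 1.75·1.0 = 1.4882
R = v/ω = 1.0/1.75 = 0.5714
x' = -4.5 + 0.5714·(sin 1.4882 − sin -0.2618) = -3.7826
y' = -5 − 0.5714·(cos 1.4882 − cos -0.2618) = -4.4952

(-3.7826, -4.4952, 1.4882)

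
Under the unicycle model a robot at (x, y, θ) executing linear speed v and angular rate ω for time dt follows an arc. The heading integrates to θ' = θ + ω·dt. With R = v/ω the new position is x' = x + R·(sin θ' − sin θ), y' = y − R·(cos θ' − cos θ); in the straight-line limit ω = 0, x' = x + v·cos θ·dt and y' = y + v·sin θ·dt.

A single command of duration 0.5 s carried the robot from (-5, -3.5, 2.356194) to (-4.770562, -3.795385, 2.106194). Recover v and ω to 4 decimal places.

v = -0.7500, ω = -0.5000

Δθ = 2.106194 − 2.356194 = -0.250000
ω = Δθ/dt = -0.250000/0.5 = -0.5000
R = −Δy/(cos θ' − cos θ) = 1.5000
v = R·ω = 1.5000·-0.5000 = -0.7500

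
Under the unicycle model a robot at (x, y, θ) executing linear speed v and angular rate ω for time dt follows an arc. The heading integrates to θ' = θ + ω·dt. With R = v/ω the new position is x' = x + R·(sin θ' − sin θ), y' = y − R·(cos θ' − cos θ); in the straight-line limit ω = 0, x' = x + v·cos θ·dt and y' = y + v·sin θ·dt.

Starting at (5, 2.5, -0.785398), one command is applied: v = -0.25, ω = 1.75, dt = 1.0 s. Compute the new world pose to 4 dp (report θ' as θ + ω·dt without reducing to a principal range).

θ' = -0.7854 + 1.75·1.0 = 0.9646
R = v/ω = -0.25/1.75 = -0.1429
x' = 5 + -0.1429·(sin 0.9646 − sin -0.7854) = 4.7816
y' = 2.5 − -0.1429·(cos 0.9646 − cos -0.7854) = 2.4804

(4.7816, 2.4804, 0.9646)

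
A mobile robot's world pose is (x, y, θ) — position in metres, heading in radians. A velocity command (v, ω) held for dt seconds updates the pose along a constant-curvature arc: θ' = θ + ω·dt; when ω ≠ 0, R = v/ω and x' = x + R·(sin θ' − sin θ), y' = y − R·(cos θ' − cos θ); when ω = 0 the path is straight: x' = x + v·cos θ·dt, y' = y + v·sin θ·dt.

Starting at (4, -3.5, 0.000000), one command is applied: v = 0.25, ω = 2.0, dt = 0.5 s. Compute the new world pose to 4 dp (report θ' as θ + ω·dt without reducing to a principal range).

θ' = 0.0000 + 2.0·0.5 = 1.0000
R = v/ω = 0.25/2.0 = 0.1250
x' = 4 + 0.1250·(sin 1.0000 − sin 0.0000) = 4.1052
y' = -3.5 − 0.1250·(cos 1.0000 − cos 0.0000) = -3.4425

(4.1052, -3.4425, 1.0000)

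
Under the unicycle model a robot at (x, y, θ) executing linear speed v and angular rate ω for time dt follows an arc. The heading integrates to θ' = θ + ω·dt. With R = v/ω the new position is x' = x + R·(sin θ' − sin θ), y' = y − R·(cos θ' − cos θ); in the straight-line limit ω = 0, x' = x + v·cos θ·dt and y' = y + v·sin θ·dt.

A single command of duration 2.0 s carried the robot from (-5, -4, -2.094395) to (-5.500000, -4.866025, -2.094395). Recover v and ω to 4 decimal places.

Δθ = -2.094395 − -2.094395 = 0.000000
ω = Δθ/dt = 0.000000/2.0 = 0.0000
ω = 0 → v = (Δx·cos θ + Δy·sin θ)/dt = 0.5000

v = 0.5000, ω = 0.0000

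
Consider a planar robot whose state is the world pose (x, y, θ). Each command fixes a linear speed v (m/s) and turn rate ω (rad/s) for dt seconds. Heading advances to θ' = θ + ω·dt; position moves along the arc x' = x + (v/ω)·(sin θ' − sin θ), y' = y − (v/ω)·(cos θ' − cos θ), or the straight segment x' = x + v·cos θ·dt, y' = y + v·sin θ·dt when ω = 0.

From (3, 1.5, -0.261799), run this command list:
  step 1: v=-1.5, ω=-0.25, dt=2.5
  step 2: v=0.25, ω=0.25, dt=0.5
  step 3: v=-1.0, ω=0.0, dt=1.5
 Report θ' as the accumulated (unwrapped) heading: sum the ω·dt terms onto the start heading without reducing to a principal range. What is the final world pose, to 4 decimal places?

(-1.0980, 4.4478, -0.7618)

step 1: θ'=-0.8868 (R=6.0000) → pose (-0.0974, 3.5042, -0.8868)
step 2: θ'=-0.7618 (R=1.0000) → pose (-0.0126, 3.4125, -0.7618)
step 3: θ'=-0.7618 (straight) → pose (-1.0980, 4.4478, -0.7618)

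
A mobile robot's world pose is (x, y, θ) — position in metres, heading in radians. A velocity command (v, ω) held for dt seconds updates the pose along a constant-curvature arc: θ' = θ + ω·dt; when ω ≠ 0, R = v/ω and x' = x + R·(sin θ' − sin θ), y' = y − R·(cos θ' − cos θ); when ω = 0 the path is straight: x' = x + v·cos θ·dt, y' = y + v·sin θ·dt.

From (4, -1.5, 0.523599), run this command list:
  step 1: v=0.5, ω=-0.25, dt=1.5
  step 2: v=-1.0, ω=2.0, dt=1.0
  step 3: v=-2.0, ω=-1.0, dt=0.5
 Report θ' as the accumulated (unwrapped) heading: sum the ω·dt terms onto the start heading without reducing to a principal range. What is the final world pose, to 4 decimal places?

step 1: θ'=0.1486 (R=-2.0000) → pose (4.7039, -1.2541, 0.1486)
step 2: θ'=2.1486 (R=-0.5000) → pose (4.3591, -2.0217, 2.1486)
step 3: θ'=1.6486 (R=2.0000) → pose (4.6777, -2.9586, 1.6486)

(4.6777, -2.9586, 1.6486)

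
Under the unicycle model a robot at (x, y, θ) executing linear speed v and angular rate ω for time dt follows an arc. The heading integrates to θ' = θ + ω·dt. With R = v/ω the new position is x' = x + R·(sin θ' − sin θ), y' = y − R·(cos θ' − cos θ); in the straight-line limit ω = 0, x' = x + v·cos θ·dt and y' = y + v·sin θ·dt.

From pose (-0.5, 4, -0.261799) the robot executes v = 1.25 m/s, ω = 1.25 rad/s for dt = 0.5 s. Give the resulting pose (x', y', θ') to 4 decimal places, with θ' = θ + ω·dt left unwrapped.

θ' = -0.2618 + 1.25·0.5 = 0.3632
R = v/ω = 1.25/1.25 = 1.0000
x' = -0.5 + 1.0000·(sin 0.3632 − sin -0.2618) = 0.1141
y' = 4 − 1.0000·(cos 0.3632 − cos -0.2618) = 4.0312

(0.1141, 4.0312, 0.3632)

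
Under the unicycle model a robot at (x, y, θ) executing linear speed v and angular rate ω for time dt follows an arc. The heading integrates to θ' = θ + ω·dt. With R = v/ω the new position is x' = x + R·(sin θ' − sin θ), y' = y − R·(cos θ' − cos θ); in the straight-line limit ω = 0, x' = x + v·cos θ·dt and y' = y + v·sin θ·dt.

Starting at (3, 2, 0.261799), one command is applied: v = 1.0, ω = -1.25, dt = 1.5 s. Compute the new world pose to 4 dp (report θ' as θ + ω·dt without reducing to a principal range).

(4.0063, 1.1933, -1.6132)

θ' = 0.2618 + -1.25·1.5 = -1.6132
R = v/ω = 1.0/-1.25 = -0.8000
x' = 3 + -0.8000·(sin -1.6132 − sin 0.2618) = 4.0063
y' = 2 − -0.8000·(cos -1.6132 − cos 0.2618) = 1.1933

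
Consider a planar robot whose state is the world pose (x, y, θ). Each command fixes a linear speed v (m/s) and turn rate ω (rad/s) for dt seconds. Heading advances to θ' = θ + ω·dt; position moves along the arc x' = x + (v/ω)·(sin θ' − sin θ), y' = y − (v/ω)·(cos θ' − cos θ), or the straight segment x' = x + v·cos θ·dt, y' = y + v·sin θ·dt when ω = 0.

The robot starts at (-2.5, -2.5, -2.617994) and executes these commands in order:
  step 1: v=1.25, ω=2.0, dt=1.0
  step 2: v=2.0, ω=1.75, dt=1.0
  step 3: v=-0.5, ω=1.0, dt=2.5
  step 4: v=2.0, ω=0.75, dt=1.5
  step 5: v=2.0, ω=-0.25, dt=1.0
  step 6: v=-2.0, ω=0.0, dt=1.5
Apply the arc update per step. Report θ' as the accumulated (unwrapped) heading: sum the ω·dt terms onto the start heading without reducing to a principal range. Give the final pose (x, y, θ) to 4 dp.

(-1.1211, -5.2809, 4.5070)

step 1: θ'=-0.6180 (R=0.6250) → pose (-2.5496, -3.5507, -0.6180)
step 2: θ'=1.1320 (R=1.1429) → pose (-0.8529, -3.1047, 1.1320)
step 3: θ'=3.6320 (R=-0.5000) → pose (-0.1647, -3.7582, 3.6320)
step 4: θ'=4.7570 (R=2.6667) → pose (-1.5728, -6.2295, 4.7570)
step 5: θ'=4.5070 (R=-8.0000) → pose (-1.7329, -8.2179, 4.5070)
step 6: θ'=4.5070 (straight) → pose (-1.1211, -5.2809, 4.5070)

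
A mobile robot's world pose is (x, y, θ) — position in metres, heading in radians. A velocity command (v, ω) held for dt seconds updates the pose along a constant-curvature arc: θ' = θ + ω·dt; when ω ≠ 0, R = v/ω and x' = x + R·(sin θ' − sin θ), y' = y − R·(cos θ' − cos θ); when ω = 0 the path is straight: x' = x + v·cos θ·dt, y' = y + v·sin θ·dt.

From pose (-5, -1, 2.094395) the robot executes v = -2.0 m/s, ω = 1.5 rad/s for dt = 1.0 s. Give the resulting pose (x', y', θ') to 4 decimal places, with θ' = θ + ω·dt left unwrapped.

(-3.2620, -1.5323, 3.5944)

θ' = 2.0944 + 1.5·1.0 = 3.5944
R = v/ω = -2.0/1.5 = -1.3333
x' = -5 + -1.3333·(sin 3.5944 − sin 2.0944) = -3.2620
y' = -1 − -1.3333·(cos 3.5944 − cos 2.0944) = -1.5323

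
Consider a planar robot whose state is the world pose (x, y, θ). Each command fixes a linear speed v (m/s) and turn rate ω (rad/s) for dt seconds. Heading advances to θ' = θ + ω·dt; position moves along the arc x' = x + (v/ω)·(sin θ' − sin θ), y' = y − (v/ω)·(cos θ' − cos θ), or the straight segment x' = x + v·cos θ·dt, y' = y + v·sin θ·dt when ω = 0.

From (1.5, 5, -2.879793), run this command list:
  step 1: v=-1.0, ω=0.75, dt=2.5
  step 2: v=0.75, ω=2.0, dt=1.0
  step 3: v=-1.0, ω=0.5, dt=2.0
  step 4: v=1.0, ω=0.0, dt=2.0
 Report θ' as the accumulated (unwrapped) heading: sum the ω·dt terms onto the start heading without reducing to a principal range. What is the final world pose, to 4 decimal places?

step 1: θ'=-1.0048 (R=-1.3333) → pose (2.2803, 7.0029, -1.0048)
step 2: θ'=0.9952 (R=0.3750) → pose (2.9114, 6.9999, 0.9952)
step 3: θ'=1.9952 (R=-2.0000) → pose (2.7666, 5.0877, 1.9952)
step 4: θ'=1.9952 (straight) → pose (1.9430, 6.9102, 1.9952)

(1.9430, 6.9102, 1.9952)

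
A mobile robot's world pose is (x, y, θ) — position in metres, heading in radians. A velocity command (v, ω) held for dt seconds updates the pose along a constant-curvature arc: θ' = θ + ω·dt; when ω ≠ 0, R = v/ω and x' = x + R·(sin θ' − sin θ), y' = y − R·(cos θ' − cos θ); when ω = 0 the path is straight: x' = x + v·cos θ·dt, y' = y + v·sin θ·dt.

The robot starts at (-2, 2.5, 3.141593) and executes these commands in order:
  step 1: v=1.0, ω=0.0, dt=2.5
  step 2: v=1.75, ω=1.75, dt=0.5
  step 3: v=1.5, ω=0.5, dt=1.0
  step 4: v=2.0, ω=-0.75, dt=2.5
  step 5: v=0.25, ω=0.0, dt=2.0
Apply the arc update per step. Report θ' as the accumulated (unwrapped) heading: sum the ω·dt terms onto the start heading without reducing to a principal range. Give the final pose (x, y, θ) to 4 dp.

step 1: θ'=3.1416 (straight) → pose (-4.5000, 2.5000, 3.1416)
step 2: θ'=4.0166 (R=1.0000) → pose (-5.2675, 2.1410, 4.0166)
step 3: θ'=4.5166 (R=3.0000) → pose (-5.9076, 0.8016, 4.5166)
step 4: θ'=2.6416 (R=-2.6667) → pose (-9.8018, -1.0198, 2.6416)
step 5: θ'=2.6416 (straight) → pose (-10.2406, -0.7801, 2.6416)

(-10.2406, -0.7801, 2.6416)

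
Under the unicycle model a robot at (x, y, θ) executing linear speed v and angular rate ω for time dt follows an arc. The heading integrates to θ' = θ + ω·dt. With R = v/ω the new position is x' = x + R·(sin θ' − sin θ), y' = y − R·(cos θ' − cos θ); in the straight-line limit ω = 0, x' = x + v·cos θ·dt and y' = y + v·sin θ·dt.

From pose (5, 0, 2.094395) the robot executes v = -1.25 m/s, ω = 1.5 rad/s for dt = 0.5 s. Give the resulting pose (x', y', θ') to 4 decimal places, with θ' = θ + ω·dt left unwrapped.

θ' = 2.0944 + 1.5·0.5 = 2.8444
R = v/ω = -1.25/1.5 = -0.8333
x' = 5 + -0.8333·(sin 2.8444 − sin 2.0944) = 5.4777
y' = 0 − -0.8333·(cos 2.8444 − cos 2.0944) = -0.3801

(5.4777, -0.3801, 2.8444)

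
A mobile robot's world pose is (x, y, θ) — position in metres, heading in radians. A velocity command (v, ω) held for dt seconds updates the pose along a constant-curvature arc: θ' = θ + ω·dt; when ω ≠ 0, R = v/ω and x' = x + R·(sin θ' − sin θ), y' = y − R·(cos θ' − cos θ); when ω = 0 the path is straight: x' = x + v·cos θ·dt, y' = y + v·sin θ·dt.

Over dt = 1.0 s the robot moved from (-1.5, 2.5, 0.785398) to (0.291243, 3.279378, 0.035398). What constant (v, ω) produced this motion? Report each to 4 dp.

v = 2.0000, ω = -0.7500

Δθ = 0.035398 − 0.785398 = -0.750000
ω = Δθ/dt = -0.750000/1.0 = -0.7500
R = Δx/(sin θ' − sin θ) = -2.6667
v = R·ω = -2.6667·-0.7500 = 2.0000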